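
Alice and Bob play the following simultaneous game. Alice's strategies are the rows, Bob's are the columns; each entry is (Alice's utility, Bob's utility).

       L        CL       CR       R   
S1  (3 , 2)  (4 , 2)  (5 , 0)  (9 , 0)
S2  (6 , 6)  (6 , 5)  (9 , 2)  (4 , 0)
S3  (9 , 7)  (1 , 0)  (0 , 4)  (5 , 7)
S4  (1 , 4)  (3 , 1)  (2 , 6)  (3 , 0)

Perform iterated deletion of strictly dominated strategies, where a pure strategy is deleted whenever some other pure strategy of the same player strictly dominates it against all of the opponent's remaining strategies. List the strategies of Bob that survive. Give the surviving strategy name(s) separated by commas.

Alice's strategy S4 is strictly dominated by S1 (L: 3>1, CL: 4>3, CR: 5>2, R: 9>3) and is removed.
Bob's strategy CR is strictly dominated by L (S1: 2>0, S2: 6>2, S3: 7>4) and is removed.
Among the remaining strategies, none is strictly dominated by another pure strategy of the same player, so the elimination stops.
Surviving strategies — Alice: {S1, S2, S3}; Bob: {L, CL, R}.

L, CL, R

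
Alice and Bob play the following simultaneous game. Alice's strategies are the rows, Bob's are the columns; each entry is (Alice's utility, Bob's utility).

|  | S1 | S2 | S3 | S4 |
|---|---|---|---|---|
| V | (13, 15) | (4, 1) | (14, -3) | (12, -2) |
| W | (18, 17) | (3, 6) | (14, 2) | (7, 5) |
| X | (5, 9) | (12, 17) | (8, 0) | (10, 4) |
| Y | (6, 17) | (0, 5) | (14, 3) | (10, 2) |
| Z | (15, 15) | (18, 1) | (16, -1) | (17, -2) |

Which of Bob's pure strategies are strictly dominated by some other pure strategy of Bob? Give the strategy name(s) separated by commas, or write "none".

S3, S4

S1: no other strategy beats it everywhere (S2 at V (15>1); S3 at V (15>-3); S4 at V (15>-2)).
Nothing dominates S2: S1 at X (17>9); S3 at V (1>-3); S4 at V (1>-2).
S1 strictly dominates S3 — V: 15>-3, W: 17>2, X: 9>0, Y: 17>3, Z: 15>-1.
S1 strictly dominates S4 — V: 15>-2, W: 17>5, X: 9>4, Y: 17>2, Z: 15>-2.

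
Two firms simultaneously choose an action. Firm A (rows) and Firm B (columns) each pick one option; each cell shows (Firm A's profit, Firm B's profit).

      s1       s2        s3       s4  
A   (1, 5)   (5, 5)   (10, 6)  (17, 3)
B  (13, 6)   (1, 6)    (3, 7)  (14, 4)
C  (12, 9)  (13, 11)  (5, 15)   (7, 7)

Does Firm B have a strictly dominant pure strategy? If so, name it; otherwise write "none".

s3 vs s1: A: 6>5, B: 7>6, C: 15>9.
s3 vs s2: A: 6>5, B: 7>6, C: 15>11.
s3 vs s4: A: 6>3, B: 7>4, C: 15>7.
s3 strictly beats every other strategy against every opponent action, so it is strictly dominant.

s3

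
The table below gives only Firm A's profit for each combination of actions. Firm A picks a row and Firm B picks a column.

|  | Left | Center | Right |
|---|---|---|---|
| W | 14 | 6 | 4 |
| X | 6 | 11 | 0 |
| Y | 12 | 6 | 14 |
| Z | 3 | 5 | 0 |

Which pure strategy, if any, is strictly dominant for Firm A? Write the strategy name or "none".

none

W fails to dominate X at Center (6<11).
X fails to dominate W at Left (6<14).
Y fails to dominate W at Left (12<14).
Z fails to dominate W at Left (3<14).
No single strategy dominates all the others.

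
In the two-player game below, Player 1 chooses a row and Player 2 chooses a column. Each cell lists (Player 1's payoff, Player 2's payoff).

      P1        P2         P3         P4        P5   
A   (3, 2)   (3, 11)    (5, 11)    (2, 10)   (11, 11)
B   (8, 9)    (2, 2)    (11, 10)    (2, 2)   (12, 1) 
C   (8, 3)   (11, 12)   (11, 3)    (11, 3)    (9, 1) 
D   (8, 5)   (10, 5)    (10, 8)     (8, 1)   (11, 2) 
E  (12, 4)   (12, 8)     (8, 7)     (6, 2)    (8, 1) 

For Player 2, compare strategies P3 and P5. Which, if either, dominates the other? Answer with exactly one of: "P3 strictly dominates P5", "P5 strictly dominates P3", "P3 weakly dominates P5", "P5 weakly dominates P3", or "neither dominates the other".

P3 weakly dominates P5

Compare P3 to P5 across each opponent action: A: 11=11, B: 10>1, C: 3>1, D: 8>2, E: 7>1.
P3 is at least as good everywhere and strictly better somewhere (tied only at A), so P3 weakly but not strictly dominates P5.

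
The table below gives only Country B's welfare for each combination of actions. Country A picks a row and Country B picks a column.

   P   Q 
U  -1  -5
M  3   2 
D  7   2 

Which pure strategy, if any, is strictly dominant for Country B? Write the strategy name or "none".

P

P vs Q: U: -1>-5, M: 3>2, D: 7>2.
P strictly beats every other strategy against every opponent action, so it is strictly dominant.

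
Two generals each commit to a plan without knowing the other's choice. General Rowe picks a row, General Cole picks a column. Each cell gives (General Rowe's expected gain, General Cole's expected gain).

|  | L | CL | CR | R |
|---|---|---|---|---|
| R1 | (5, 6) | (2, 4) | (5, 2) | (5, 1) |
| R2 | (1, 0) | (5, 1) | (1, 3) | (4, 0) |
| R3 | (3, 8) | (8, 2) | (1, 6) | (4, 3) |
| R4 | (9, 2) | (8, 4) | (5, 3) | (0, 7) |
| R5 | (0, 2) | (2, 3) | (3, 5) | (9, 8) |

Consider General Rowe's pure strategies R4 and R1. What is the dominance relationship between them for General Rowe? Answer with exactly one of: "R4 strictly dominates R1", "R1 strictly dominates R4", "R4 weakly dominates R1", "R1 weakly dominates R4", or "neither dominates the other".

neither dominates the other

Compare R4 to R1 across each opponent action: L: 9>5, CL: 8>2, CR: 5=5, R: 0<5.
R4 does better at L, CL but worse at R; neither strategy dominates the other.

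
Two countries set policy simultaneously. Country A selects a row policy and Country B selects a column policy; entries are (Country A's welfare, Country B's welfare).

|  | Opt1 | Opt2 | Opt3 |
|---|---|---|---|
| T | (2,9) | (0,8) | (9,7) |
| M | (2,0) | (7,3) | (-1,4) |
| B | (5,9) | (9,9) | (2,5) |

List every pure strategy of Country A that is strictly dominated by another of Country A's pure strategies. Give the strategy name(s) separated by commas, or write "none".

Nothing dominates T: M at Opt1 (2=2); B at Opt3 (9>2).
M is strictly dominated by B (Opt1: 5>2, Opt2: 9>7, Opt3: 2>-1).
B is not dominated — it holds its own against T at Opt1 (5>2); M at Opt1 (5>2).

M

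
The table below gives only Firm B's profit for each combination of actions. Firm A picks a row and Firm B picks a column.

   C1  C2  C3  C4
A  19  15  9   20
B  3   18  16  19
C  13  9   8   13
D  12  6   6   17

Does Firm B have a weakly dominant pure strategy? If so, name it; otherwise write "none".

C4 vs C1: A: 20>19, B: 19>3, C: 13=13, D: 17>12.
C4 vs C2: A: 20>15, B: 19>18, C: 13>9, D: 17>6.
C4 vs C3: A: 20>9, B: 19>16, C: 13>8, D: 17>6.
C4 is at least as good as every other strategy against every opponent action, so it is weakly dominant.

C4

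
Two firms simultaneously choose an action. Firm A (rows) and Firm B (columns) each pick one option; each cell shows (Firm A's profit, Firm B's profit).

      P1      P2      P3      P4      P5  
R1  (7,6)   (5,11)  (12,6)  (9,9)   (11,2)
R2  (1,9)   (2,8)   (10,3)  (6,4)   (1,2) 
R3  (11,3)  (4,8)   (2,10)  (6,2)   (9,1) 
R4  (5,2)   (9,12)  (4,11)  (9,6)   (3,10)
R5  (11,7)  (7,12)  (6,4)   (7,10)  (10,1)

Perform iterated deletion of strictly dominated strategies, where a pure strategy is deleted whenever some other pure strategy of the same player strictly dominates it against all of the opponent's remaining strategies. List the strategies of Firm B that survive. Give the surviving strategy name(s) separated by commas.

P2

Row R2 is eliminated: R1 beats it against every remaining column (P1: 7>1, P2: 5>2, P3: 12>10, P4: 9>6, P5: 11>1).
Column P1 is eliminated: P2 beats it against every remaining row (R1: 11>6, R3: 8>3, R4: 12>2, R5: 12>7).
For Firm A, R1 strictly dominates R3 on the remaining columns (P2: 5>4, P3: 12>2, P4: 9>6, P5: 11>9); eliminate R3.
For Firm B, P2 strictly dominates P3 on the remaining rows (R1: 11>6, R4: 12>11, R5: 12>4); eliminate P3.
For Firm B, P2 strictly dominates P4 on the remaining rows (R1: 11>9, R4: 12>6, R5: 12>10); eliminate P4.
For Firm B, P2 strictly dominates P5 on the remaining rows (R1: 11>2, R4: 12>10, R5: 12>1); eliminate P5.
For Firm A, R4 strictly dominates R1 on the remaining columns (P2: 9>5); eliminate R1.
Firm A's strategy R5 is strictly dominated by R4 (P2: 9>7) and is removed.
Among the remaining strategies, none is strictly dominated by another pure strategy of the same player, so the elimination stops.
Surviving strategies — Firm A: {R4}; Firm B: {P2}.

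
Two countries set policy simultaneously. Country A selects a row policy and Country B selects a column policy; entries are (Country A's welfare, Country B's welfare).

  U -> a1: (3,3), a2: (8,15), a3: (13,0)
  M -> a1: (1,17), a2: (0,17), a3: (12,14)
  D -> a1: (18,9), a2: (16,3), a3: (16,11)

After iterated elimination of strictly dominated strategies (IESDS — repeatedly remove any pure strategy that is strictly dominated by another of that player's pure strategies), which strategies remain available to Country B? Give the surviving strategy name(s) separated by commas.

a3

Country A's strategy U is strictly dominated by D (a1: 18>3, a2: 16>8, a3: 16>13) and is removed.
Country A's strategy M is strictly dominated by D (a1: 18>1, a2: 16>0, a3: 16>12) and is removed.
Country B's strategy a1 is strictly dominated by a3 (D: 11>9) and is removed.
Country B's strategy a2 is strictly dominated by a3 (D: 11>3) and is removed.
Among the remaining strategies, none is strictly dominated by another pure strategy of the same player, so the elimination stops.
Surviving strategies — Country A: {D}; Country B: {a3}.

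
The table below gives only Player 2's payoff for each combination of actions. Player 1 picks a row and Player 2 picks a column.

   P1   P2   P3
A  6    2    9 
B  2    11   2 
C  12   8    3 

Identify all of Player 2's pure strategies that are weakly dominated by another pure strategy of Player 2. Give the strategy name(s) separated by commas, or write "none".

P1 is not dominated — it holds its own against P2 at A (6>2); P3 at C (12>3).
P2: no other strategy beats it everywhere (P1 at B (11>2); P3 at B (11>2)).
P3 is not dominated — it holds its own against P1 at A (9>6); P2 at A (9>2).

none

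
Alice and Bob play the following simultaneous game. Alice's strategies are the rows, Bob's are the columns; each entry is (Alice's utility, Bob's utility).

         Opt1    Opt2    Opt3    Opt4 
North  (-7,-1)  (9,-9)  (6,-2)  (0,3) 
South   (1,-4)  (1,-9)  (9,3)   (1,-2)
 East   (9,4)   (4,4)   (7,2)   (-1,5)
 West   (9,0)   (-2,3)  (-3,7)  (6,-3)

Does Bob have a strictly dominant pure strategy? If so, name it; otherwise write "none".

none

Opt1 fails to dominate Opt2 at East (4=4).
Opt2 fails to dominate Opt1 at North (-9<-1).
Opt3 fails to dominate Opt1 at North (-2<-1).
Opt4 fails to dominate Opt1 at West (-3<0).
No single strategy dominates all the others.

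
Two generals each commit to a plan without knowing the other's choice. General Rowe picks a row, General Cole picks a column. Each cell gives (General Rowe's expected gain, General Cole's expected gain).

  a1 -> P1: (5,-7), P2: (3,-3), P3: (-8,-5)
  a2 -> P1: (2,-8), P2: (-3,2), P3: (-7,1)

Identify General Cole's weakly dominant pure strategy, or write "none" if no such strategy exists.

P2

P2 vs P1: a1: -3>-7, a2: 2>-8.
P2 vs P3: a1: -3>-5, a2: 2>1.
P2 is at least as good as every other strategy against every opponent action, so it is weakly dominant.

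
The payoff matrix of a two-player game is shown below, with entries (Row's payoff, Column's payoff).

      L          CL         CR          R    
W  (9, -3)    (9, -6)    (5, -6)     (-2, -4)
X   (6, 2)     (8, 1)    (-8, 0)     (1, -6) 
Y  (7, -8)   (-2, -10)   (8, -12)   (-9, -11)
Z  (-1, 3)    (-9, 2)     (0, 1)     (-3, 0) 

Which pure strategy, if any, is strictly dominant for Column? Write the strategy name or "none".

L

L vs CL: W: -3>-6, X: 2>1, Y: -8>-10, Z: 3>2.
L vs CR: W: -3>-6, X: 2>0, Y: -8>-12, Z: 3>1.
L vs R: W: -3>-4, X: 2>-6, Y: -8>-11, Z: 3>0.
L strictly beats every other strategy against every opponent action, so it is strictly dominant.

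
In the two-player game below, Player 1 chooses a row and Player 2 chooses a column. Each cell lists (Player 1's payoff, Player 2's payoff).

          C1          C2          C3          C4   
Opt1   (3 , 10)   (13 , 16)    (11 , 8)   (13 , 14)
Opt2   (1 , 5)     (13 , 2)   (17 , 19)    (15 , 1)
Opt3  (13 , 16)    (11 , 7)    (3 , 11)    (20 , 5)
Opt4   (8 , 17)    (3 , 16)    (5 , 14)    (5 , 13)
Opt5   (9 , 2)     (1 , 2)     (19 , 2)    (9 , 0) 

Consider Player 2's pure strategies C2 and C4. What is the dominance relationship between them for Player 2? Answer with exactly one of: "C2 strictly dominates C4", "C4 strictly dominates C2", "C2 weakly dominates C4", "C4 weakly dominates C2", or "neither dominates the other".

C2's payoffs vs C4's, by Player 1's action — Opt1: 16>14, Opt2: 2>1, Opt3: 7>5, Opt4: 16>13, Opt5: 2>0.
C2 gives a strictly higher payoff against every action of Player 1, so C2 strictly dominates C4.

C2 strictly dominates C4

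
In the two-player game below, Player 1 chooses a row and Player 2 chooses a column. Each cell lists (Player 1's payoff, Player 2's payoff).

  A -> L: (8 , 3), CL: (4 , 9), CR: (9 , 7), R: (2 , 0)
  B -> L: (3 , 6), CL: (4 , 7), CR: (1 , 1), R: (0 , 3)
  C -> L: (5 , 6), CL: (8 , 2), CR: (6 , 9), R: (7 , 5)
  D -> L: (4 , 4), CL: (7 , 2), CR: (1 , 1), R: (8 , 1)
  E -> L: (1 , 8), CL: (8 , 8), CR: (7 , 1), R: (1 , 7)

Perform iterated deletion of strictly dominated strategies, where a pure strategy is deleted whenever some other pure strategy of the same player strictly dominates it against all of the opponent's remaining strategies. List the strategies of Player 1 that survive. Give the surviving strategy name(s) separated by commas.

Row B is eliminated: C beats it against every remaining column (L: 5>3, CL: 8>4, CR: 6>1, R: 7>0).
Column R is eliminated: L beats it against every remaining row (A: 3>0, C: 6>5, D: 4>1, E: 8>7).
Row D is eliminated: C beats it against every remaining column (L: 5>4, CL: 8>7, CR: 6>1).
Among the remaining strategies, none is strictly dominated by another pure strategy of the same player, so the elimination stops.
Surviving strategies — Player 1: {A, C, E}; Player 2: {L, CL, CR}.

A, C, E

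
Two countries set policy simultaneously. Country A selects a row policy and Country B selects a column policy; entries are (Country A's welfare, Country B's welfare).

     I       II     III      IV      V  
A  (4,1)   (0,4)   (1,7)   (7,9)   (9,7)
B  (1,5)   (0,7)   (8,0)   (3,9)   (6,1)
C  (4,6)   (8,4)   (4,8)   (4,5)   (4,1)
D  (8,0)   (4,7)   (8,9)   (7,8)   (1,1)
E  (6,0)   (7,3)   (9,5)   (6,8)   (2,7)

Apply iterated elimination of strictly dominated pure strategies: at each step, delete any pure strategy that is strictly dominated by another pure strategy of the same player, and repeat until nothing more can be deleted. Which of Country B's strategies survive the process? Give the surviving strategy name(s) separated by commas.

For Country B, IV strictly dominates II on the remaining rows (A: 9>4, B: 9>7, C: 5>4, D: 8>7, E: 8>3); eliminate II.
Column V is eliminated: IV beats it against every remaining row (A: 9>7, B: 9>1, C: 5>1, D: 8>1, E: 8>7).
Row B is eliminated: E beats it against every remaining column (I: 6>1, III: 9>8, IV: 6>3).
Country A's strategy C is strictly dominated by D (I: 8>4, III: 8>4, IV: 7>4) and is removed.
Country B's strategy I is strictly dominated by III (A: 7>1, D: 9>0, E: 5>0) and is removed.
Among the remaining strategies, none is strictly dominated by another pure strategy of the same player, so the elimination stops.
Surviving strategies — Country A: {A, D, E}; Country B: {III, IV}.

III, IV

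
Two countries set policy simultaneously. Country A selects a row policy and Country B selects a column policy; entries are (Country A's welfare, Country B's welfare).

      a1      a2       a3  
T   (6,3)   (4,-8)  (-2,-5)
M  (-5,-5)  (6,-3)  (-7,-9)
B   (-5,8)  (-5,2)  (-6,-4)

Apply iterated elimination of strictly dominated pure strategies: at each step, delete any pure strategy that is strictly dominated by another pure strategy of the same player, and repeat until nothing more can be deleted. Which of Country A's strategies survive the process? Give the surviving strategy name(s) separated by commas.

Row B is eliminated: T beats it against every remaining column (a1: 6>-5, a2: 4>-5, a3: -2>-6).
Column a3 is eliminated: a1 beats it against every remaining row (T: 3>-5, M: -5>-9).
Among the remaining strategies, none is strictly dominated by another pure strategy of the same player, so the elimination stops.
Surviving strategies — Country A: {T, M}; Country B: {a1, a2}.

T, M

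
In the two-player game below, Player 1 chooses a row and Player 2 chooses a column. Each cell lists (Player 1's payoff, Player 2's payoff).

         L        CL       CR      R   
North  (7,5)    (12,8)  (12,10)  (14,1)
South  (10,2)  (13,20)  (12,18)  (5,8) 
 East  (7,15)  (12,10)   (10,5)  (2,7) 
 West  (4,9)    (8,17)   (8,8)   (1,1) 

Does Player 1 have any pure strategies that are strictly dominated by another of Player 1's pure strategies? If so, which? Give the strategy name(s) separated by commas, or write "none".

East, West

North is not dominated — it holds its own against South at CR (12=12); East at L (7=7); West at L (7>4).
Nothing dominates South: North at L (10>7); East at L (10>7); West at L (10>4).
East is strictly dominated by South (L: 10>7, CL: 13>12, CR: 12>10, R: 5>2).
West: dominated, since North does at least as well everywhere (L: 7>4, CL: 12>8, CR: 12>8, R: 14>1).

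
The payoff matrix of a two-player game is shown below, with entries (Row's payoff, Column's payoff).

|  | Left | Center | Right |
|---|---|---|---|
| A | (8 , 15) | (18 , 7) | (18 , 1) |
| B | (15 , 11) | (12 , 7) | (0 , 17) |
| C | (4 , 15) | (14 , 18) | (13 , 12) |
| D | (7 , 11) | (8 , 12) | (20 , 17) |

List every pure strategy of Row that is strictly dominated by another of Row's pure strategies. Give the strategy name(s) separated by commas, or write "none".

Nothing dominates A: B at Center (18>12); C at Left (8>4); D at Left (8>7).
Nothing dominates B: A at Left (15>8); C at Left (15>4); D at Left (15>7).
C: dominated, since A does at least as well everywhere (Left: 8>4, Center: 18>14, Right: 18>13).
D: no other strategy beats it everywhere (A at Right (20>18); B at Right (20>0); C at Left (7>4)).

C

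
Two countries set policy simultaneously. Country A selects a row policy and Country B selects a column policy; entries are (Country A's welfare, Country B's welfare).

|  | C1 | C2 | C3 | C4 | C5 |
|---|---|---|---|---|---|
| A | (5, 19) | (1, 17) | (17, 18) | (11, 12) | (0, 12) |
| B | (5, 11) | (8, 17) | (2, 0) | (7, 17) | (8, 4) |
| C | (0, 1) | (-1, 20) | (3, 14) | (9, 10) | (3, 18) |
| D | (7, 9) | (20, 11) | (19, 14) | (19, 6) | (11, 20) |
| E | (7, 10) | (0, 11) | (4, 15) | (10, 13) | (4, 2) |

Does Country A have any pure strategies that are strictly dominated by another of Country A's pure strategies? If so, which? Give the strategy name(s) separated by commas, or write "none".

D strictly dominates A — C1: 7>5, C2: 20>1, C3: 19>17, C4: 19>11, C5: 11>0.
D strictly dominates B — C1: 7>5, C2: 20>8, C3: 19>2, C4: 19>7, C5: 11>8.
D strictly dominates C — C1: 7>0, C2: 20>-1, C3: 19>3, C4: 19>9, C5: 11>3.
Nothing dominates D: A at C1 (7>5); B at C1 (7>5); C at C1 (7>0); E at C1 (7=7).
Nothing dominates E: A at C1 (7>5); B at C1 (7>5); C at C1 (7>0); D at C1 (7=7).

A, B, C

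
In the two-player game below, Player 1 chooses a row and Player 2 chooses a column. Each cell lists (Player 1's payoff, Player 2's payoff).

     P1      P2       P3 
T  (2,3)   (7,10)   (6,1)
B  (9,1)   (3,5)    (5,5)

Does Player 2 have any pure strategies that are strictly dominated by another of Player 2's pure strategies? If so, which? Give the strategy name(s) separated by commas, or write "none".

P1

P2 strictly dominates P1 — T: 10>3, B: 5>1.
P2 is not dominated — it holds its own against P1 at T (10>3); P3 at T (10>1).
P3: no other strategy beats it everywhere (P1 at B (5>1); P2 at B (5=5)).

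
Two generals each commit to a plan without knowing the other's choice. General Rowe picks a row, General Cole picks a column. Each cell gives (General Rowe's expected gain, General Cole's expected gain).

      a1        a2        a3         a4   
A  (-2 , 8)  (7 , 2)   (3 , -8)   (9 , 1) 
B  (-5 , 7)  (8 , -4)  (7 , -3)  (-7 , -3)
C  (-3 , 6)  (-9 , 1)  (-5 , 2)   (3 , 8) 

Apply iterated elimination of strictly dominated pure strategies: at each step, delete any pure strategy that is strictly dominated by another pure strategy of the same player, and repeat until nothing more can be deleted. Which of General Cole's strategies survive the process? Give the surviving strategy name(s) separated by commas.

a1

General Rowe's strategy C is strictly dominated by A (a1: -2>-3, a2: 7>-9, a3: 3>-5, a4: 9>3) and is removed.
General Cole's strategy a2 is strictly dominated by a1 (A: 8>2, B: 7>-4) and is removed.
For General Cole, a1 strictly dominates a3 on the remaining rows (A: 8>-8, B: 7>-3); eliminate a3.
For General Rowe, A strictly dominates B on the remaining columns (a1: -2>-5, a4: 9>-7); eliminate B.
For General Cole, a1 strictly dominates a4 on the remaining rows (A: 8>1); eliminate a4.
Among the remaining strategies, none is strictly dominated by another pure strategy of the same player, so the elimination stops.
Surviving strategies — General Rowe: {A}; General Cole: {a1}.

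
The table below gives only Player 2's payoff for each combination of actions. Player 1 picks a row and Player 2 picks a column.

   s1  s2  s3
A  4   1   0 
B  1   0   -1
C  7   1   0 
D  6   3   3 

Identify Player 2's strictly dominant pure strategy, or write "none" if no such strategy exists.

s1

s1 vs s2: A: 4>1, B: 1>0, C: 7>1, D: 6>3.
s1 vs s3: A: 4>0, B: 1>-1, C: 7>0, D: 6>3.
s1 strictly beats every other strategy against every opponent action, so it is strictly dominant.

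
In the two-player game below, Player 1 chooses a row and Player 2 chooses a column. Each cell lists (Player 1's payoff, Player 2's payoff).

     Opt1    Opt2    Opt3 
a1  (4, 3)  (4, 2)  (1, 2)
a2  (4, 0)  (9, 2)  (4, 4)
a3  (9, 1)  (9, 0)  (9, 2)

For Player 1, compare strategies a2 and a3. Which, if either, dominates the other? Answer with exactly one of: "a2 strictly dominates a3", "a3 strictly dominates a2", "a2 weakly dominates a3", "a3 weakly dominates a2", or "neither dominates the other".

Compare a2 to a3 across each choice by Player 2: Opt1: 4<9, Opt2: 9=9, Opt3: 4<9.
a3 is at least as good everywhere and strictly better somewhere (tied at Opt2), so a3 weakly dominates a2.

a3 weakly dominates a2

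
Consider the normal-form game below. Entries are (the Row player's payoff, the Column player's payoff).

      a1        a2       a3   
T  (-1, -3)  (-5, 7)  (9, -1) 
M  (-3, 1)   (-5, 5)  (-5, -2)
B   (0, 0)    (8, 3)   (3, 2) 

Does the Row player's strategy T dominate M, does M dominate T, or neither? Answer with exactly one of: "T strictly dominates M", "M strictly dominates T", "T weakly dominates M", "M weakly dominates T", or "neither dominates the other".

T weakly dominates M

Compare T to M across each opponent action: a1: -1>-3, a2: -5=-5, a3: 9>-5.
T is at least as good everywhere and strictly better somewhere (tied only at a2), so T weakly but not strictly dominates M.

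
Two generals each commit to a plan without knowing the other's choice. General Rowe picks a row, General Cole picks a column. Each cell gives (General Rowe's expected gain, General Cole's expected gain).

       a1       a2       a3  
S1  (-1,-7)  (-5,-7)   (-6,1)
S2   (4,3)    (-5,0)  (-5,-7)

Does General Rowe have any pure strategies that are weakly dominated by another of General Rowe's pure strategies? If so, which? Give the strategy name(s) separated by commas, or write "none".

S1 is weakly dominated by S2 (a1: 4>-1, a2: -5=-5, a3: -5>-6).
Nothing dominates S2: S1 at a1 (4>-1).

S1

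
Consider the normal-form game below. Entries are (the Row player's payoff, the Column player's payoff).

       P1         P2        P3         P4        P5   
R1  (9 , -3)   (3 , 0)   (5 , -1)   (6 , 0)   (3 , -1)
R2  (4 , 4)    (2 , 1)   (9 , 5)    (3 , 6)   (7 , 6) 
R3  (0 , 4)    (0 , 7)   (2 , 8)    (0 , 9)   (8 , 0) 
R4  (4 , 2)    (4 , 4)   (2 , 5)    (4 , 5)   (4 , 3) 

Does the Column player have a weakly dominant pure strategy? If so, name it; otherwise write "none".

P4 vs P1: R1: 0>-3, R2: 6>4, R3: 9>4, R4: 5>2.
P4 vs P2: R1: 0=0, R2: 6>1, R3: 9>7, R4: 5>4.
P4 vs P3: R1: 0>-1, R2: 6>5, R3: 9>8, R4: 5=5.
P4 vs P5: R1: 0>-1, R2: 6=6, R3: 9>0, R4: 5>3.
P4 is at least as good as every other strategy against every opponent action, so it is weakly dominant.

P4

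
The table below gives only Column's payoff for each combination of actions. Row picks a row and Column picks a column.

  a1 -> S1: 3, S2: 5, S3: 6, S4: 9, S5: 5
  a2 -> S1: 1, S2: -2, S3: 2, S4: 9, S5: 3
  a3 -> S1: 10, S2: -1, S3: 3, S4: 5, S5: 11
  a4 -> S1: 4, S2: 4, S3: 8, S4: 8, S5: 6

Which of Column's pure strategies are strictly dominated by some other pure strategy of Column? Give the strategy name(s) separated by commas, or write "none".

S1 is strictly dominated by S5 (a1: 5>3, a2: 3>1, a3: 11>10, a4: 6>4).
S3 strictly dominates S2 — a1: 6>5, a2: 2>-2, a3: 3>-1, a4: 8>4.
Nothing dominates S3: S1 at a1 (6>3); S2 at a1 (6>5); S4 at a4 (8=8); S5 at a1 (6>5).
Nothing dominates S4: S1 at a1 (9>3); S2 at a1 (9>5); S3 at a1 (9>6); S5 at a1 (9>5).
Nothing dominates S5: S1 at a1 (5>3); S2 at a1 (5=5); S3 at a2 (3>2); S4 at a3 (11>5).

S1, S2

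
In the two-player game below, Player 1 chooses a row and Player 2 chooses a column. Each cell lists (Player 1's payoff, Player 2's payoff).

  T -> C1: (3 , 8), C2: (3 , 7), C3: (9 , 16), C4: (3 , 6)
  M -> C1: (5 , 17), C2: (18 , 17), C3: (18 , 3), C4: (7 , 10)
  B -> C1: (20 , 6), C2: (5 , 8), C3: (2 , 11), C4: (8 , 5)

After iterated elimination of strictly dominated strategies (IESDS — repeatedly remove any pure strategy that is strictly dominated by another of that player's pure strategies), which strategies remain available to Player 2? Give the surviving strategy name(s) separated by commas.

C1, C2, C3

Player 1's strategy T is strictly dominated by M (C1: 5>3, C2: 18>3, C3: 18>9, C4: 7>3) and is removed.
Column C4 is eliminated: C1 beats it against every remaining row (M: 17>10, B: 6>5).
Among the remaining strategies, none is strictly dominated by another pure strategy of the same player, so the elimination stops.
Surviving strategies — Player 1: {M, B}; Player 2: {C1, C2, C3}.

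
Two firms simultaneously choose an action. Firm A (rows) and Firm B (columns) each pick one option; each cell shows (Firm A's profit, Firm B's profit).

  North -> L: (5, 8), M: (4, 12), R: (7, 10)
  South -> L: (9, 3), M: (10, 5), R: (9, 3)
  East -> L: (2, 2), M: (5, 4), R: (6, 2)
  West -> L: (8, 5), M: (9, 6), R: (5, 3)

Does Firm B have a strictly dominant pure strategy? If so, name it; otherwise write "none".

M vs L: North: 12>8, South: 5>3, East: 4>2, West: 6>5.
M vs R: North: 12>10, South: 5>3, East: 4>2, West: 6>3.
M strictly beats every other strategy against every opponent action, so it is strictly dominant.

M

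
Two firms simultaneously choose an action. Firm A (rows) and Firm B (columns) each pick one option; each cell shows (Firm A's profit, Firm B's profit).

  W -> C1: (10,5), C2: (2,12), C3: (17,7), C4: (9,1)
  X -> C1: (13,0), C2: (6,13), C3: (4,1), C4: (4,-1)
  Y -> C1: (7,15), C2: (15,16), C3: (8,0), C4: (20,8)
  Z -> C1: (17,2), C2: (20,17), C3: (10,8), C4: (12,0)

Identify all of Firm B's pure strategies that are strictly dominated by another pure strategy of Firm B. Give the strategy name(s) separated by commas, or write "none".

C1, C3, C4

C1 is strictly dominated by C2 (W: 12>5, X: 13>0, Y: 16>15, Z: 17>2).
C2 is not dominated — it holds its own against C1 at W (12>5); C3 at W (12>7); C4 at W (12>1).
C3: dominated, since C2 does at least as well everywhere (W: 12>7, X: 13>1, Y: 16>0, Z: 17>8).
C1 strictly dominates C4 — W: 5>1, X: 0>-1, Y: 15>8, Z: 2>0.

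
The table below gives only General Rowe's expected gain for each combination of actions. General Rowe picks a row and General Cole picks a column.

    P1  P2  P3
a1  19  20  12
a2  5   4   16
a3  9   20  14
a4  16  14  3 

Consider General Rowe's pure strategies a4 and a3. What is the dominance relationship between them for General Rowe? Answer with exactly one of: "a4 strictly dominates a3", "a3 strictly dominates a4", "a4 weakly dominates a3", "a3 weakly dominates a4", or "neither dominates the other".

a4's payoffs vs a3's, by General Cole's action — P1: 16>9, P2: 14<20, P3: 3<14.
a4 does better at P1 but worse at P2, P3; neither strategy dominates the other.

neither dominates the other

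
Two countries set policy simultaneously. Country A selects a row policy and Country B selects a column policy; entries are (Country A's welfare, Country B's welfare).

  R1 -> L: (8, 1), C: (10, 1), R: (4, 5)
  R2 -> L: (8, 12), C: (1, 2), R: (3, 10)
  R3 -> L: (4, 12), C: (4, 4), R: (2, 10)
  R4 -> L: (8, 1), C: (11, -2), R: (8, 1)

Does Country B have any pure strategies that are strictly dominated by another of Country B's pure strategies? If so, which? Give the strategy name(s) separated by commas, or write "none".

L is not dominated — it holds its own against C at R1 (1=1); R at R2 (12>10).
C is strictly dominated by R (R1: 5>1, R2: 10>2, R3: 10>4, R4: 1>-2).
R: no other strategy beats it everywhere (L at R1 (5>1); C at R1 (5>1)).

C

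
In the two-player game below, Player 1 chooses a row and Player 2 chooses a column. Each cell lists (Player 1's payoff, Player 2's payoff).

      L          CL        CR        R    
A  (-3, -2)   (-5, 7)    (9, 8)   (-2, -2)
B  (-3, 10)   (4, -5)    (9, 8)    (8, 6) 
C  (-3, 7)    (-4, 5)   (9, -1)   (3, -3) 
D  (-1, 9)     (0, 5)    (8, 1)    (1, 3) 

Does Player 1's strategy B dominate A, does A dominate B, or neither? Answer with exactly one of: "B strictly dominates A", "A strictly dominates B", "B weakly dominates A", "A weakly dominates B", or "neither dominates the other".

B weakly dominates A

B's payoffs vs A's, by Player 2's action — L: -3=-3, CL: 4>-5, CR: 9=9, R: 8>-2.
B is at least as good everywhere and strictly better somewhere (tied only at L, CR), so B weakly but not strictly dominates A.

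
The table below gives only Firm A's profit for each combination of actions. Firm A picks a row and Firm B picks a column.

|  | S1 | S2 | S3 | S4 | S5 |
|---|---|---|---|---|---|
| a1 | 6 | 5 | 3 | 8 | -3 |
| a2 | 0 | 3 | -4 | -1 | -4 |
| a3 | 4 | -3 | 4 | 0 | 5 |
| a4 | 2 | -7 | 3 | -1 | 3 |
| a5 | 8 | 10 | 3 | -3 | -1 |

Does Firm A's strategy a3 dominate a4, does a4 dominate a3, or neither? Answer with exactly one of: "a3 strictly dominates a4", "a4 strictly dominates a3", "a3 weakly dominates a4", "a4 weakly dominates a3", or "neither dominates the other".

Compare a3 to a4 across each opponent action: S1: 4>2, S2: -3>-7, S3: 4>3, S4: 0>-1, S5: 5>3.
a3 gives a strictly higher payoff against each opponent action, so a3 strictly dominates a4.

a3 strictly dominates a4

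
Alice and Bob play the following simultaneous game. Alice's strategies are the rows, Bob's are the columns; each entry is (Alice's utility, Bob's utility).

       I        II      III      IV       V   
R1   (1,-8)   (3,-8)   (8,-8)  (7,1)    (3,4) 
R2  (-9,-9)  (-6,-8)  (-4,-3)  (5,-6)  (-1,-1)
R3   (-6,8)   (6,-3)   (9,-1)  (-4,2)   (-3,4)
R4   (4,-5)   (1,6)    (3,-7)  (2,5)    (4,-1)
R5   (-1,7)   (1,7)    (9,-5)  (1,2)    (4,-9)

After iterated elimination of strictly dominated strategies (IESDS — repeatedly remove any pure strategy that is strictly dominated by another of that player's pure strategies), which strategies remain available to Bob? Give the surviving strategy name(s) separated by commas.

Row R2 is eliminated: R1 beats it against every remaining column (I: 1>-9, II: 3>-6, III: 8>-4, IV: 7>5, V: 3>-1).
Column III is eliminated: IV beats it against every remaining row (R1: 1>-8, R3: 2>-1, R4: 5>-7, R5: 2>-5).
Among the remaining strategies, none is strictly dominated by another pure strategy of the same player, so the elimination stops.
Surviving strategies — Alice: {R1, R3, R4, R5}; Bob: {I, II, IV, V}.

I, II, IV, V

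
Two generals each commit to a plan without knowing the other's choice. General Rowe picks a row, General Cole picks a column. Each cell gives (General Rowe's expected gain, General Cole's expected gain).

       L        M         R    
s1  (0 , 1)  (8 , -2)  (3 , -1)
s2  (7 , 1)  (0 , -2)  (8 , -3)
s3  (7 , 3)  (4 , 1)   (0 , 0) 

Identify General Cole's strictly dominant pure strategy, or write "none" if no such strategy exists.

L vs M: s1: 1>-2, s2: 1>-2, s3: 3>1.
L vs R: s1: 1>-1, s2: 1>-3, s3: 3>0.
L strictly beats every other strategy against every opponent action, so it is strictly dominant.

L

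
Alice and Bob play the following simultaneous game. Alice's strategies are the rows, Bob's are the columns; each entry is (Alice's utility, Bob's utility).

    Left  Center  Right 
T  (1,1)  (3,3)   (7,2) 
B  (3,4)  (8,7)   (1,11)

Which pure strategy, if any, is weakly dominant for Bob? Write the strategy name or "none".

Left fails to dominate Center at T (1<3).
Center fails to dominate Right at B (7<11).
Right fails to dominate Center at T (2<3).
No single strategy dominates all the others.

none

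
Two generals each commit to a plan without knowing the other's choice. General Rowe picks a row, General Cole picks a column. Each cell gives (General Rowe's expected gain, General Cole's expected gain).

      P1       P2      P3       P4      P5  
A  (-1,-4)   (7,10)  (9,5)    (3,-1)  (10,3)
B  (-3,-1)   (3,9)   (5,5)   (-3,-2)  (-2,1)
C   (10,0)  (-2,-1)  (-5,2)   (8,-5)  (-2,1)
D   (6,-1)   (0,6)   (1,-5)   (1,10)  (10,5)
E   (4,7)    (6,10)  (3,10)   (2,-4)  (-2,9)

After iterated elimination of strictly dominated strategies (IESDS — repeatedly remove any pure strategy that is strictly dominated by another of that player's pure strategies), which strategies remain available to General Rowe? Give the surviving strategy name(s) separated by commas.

A, C, D

Row B is eliminated: A beats it against every remaining column (P1: -1>-3, P2: 7>3, P3: 9>5, P4: 3>-3, P5: 10>-2).
General Cole's strategy P1 is strictly dominated by P5 (A: 3>-4, C: 1>0, D: 5>-1, E: 9>7) and is removed.
General Rowe's strategy E is strictly dominated by A (P2: 7>6, P3: 9>3, P4: 3>2, P5: 10>-2) and is removed.
Among the remaining strategies, none is strictly dominated by another pure strategy of the same player, so the elimination stops.
Surviving strategies — General Rowe: {A, C, D}; General Cole: {P2, P3, P4, P5}.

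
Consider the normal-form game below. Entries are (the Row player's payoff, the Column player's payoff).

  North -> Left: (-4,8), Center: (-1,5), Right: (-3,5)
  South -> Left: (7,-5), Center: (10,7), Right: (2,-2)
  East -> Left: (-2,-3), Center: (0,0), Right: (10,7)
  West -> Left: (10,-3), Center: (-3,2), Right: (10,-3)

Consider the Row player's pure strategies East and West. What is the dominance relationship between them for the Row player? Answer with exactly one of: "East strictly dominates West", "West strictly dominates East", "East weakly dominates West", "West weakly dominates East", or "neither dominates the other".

East's payoffs vs West's, by the Column player's action — Left: -2<10, Center: 0>-3, Right: 10=10.
East does better at Center but worse at Left; neither strategy dominates the other.

neither dominates the other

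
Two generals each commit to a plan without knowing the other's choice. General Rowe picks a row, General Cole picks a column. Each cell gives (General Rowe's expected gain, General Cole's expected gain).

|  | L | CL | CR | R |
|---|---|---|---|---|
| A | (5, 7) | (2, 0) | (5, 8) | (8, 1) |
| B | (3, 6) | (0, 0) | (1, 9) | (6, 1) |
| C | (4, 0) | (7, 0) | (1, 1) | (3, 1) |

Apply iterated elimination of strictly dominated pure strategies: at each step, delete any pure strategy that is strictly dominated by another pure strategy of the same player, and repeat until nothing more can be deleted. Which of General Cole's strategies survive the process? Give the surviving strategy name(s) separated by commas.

For General Rowe, A strictly dominates B on the remaining columns (L: 5>3, CL: 2>0, CR: 5>1, R: 8>6); eliminate B.
Column L is eliminated: CR beats it against every remaining row (A: 8>7, C: 1>0).
General Cole's strategy CL is strictly dominated by CR (A: 8>0, C: 1>0) and is removed.
General Rowe's strategy C is strictly dominated by A (CR: 5>1, R: 8>3) and is removed.
Column R is eliminated: CR beats it against every remaining row (A: 8>1).
Among the remaining strategies, none is strictly dominated by another pure strategy of the same player, so the elimination stops.
Surviving strategies — General Rowe: {A}; General Cole: {CR}.

CR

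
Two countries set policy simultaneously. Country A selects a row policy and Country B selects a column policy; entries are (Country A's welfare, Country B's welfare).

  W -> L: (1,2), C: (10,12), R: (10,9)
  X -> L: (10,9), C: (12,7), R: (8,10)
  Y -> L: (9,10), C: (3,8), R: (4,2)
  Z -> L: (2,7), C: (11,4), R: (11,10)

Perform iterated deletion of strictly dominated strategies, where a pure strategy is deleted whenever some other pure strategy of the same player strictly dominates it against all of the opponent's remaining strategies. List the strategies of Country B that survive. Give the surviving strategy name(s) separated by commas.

For Country A, Z strictly dominates W on the remaining columns (L: 2>1, C: 11>10, R: 11>10); eliminate W.
Row Y is eliminated: X beats it against every remaining column (L: 10>9, C: 12>3, R: 8>4).
Column L is eliminated: R beats it against every remaining row (X: 10>9, Z: 10>7).
Country B's strategy C is strictly dominated by R (X: 10>7, Z: 10>4) and is removed.
Country A's strategy X is strictly dominated by Z (R: 11>8) and is removed.
Among the remaining strategies, none is strictly dominated by another pure strategy of the same player, so the elimination stops.
Surviving strategies — Country A: {Z}; Country B: {R}.

R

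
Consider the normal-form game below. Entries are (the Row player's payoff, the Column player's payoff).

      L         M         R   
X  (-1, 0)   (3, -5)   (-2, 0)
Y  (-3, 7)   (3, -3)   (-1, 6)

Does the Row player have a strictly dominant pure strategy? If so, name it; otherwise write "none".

none

X fails to dominate Y at M (3=3).
Y fails to dominate X at L (-3<-1).
No single strategy dominates all the others.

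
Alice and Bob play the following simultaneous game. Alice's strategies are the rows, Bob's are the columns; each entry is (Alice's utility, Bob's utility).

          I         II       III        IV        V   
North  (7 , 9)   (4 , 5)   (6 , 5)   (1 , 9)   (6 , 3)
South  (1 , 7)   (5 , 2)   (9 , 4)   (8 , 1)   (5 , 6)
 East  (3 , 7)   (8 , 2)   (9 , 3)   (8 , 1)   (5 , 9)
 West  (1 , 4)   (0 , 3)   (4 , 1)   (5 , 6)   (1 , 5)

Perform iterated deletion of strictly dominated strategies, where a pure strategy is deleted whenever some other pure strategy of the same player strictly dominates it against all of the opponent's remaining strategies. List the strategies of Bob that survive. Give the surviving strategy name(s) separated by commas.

I, IV, V

Alice's strategy West is strictly dominated by East (I: 3>1, II: 8>0, III: 9>4, IV: 8>5, V: 5>1) and is removed.
Column II is eliminated: I beats it against every remaining row (North: 9>5, South: 7>2, East: 7>2).
Column III is eliminated: I beats it against every remaining row (North: 9>5, South: 7>4, East: 7>3).
Among the remaining strategies, none is strictly dominated by another pure strategy of the same player, so the elimination stops.
Surviving strategies — Alice: {North, South, East}; Bob: {I, IV, V}.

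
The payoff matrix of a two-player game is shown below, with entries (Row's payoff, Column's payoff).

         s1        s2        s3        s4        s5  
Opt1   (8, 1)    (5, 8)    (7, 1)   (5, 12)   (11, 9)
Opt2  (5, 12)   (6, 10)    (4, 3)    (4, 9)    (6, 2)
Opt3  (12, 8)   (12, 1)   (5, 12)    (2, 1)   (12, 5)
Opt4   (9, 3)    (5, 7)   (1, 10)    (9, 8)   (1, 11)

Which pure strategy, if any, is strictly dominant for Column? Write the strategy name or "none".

s1 fails to dominate s2 at Opt1 (1<8).
s2 fails to dominate s1 at Opt2 (10<12).
s3 fails to dominate s1 at Opt1 (1=1).
s4 fails to dominate s1 at Opt2 (9<12).
s5 fails to dominate s1 at Opt2 (2<12).
No single strategy dominates all the others.

none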